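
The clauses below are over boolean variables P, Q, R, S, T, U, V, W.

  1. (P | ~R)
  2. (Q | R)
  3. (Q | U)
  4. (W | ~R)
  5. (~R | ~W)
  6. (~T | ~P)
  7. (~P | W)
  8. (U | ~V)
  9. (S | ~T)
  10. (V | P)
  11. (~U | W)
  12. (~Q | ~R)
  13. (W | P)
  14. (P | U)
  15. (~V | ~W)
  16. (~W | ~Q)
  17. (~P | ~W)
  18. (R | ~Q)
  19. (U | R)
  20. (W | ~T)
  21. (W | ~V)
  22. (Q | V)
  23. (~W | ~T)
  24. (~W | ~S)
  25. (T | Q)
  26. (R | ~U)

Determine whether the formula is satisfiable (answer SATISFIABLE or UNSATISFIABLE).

W = True:
  propagation gives R=False, Q=True; an empty clause results — contradiction.
W = False:
  propagation gives R=False, Q=True; an empty clause results — contradiction.
Every branch closes, so no satisfying assignment exists.

UNSATISFIABLE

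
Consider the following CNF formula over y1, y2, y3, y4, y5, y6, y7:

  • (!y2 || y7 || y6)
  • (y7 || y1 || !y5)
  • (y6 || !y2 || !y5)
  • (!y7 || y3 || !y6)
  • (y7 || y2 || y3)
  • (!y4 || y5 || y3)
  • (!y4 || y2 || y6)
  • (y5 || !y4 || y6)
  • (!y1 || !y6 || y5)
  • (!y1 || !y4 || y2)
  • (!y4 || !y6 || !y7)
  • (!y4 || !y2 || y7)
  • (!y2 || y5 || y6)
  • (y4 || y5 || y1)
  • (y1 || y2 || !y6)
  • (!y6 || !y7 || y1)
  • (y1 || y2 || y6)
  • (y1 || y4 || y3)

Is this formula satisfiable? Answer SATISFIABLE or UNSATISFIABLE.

SATISFIABLE

Pure literal: y3 appears only positively; assign y3 = True.
Set y1 = True and propagate.
The remaining clauses are satisfied by y2 = True, y4 = False, y5 = True, y6 = True, y7 = False.
So y1=T, y2=T, y3=T, y4=F, y5=T, y6=T, y7=F is a satisfying assignment.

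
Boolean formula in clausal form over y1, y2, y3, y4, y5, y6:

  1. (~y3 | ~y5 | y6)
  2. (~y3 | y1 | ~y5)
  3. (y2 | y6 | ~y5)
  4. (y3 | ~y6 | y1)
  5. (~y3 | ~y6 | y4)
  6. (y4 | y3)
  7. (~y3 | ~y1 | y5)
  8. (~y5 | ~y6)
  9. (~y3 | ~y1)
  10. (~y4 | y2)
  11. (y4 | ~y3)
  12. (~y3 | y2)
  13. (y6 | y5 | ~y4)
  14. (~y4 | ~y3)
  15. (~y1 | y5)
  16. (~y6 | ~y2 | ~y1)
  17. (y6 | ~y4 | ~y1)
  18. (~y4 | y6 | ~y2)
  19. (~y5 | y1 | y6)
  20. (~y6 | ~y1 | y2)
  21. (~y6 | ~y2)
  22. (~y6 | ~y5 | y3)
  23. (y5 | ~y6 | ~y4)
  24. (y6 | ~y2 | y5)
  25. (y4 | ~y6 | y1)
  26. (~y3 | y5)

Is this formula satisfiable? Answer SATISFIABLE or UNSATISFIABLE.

y6 = True:
  propagation gives y5=False, y1=False, y3=True; an empty clause results — contradiction.
y6 = False:
  y3 = True:
    propagation gives y5=False; an empty clause results — contradiction.
  y3 = False:
    propagation gives y4=True, y2=True; an empty clause results — contradiction.
Every branch closes, so no satisfying assignment exists.

UNSATISFIABLE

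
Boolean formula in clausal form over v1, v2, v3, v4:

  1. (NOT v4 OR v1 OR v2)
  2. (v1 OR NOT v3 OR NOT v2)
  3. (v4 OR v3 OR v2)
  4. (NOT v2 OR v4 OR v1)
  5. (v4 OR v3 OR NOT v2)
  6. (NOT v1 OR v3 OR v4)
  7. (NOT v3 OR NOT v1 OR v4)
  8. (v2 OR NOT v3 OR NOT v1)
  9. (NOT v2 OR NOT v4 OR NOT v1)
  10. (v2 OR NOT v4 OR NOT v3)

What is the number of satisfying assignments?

3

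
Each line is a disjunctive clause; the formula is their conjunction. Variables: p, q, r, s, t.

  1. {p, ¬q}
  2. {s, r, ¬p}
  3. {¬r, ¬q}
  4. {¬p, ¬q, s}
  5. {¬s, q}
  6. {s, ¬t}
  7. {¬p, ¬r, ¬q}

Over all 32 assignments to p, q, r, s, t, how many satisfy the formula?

5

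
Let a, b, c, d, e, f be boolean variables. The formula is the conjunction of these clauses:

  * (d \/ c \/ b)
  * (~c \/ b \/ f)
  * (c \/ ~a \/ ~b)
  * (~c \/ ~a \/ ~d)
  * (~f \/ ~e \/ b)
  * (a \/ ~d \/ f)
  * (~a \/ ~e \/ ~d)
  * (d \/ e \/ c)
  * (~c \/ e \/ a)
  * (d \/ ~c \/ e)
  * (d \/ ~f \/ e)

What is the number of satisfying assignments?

Split on c, then d.
  c=1, d=1: remaining (a,b,e,f) ∈ {(0,1,1,1)} — 1.
  c=1, d=0: remaining (a,b,e,f) ∈ {(0,1,1,0); (0,1,1,1); (1,1,1,0); (1,1,1,1)} — 4.
  c=0, d=1: 5 of the 16 assignments to (a,b,e,f) work.
  c=0, d=0: remaining (a,b,e,f) ∈ {(0,1,1,0); (0,1,1,1)} — 2.
Total: 1 + 4 + 5 + 2 = 12.

12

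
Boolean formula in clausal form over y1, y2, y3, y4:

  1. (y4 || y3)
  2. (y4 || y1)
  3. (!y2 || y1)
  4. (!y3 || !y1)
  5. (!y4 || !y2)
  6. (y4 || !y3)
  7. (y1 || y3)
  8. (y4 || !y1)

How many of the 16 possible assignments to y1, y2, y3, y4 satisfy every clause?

2

The models are:
  y1=0 y2=0 y3=1 y4=1
  y1=1 y2=0 y3=0 y4=1
That's 2 in total.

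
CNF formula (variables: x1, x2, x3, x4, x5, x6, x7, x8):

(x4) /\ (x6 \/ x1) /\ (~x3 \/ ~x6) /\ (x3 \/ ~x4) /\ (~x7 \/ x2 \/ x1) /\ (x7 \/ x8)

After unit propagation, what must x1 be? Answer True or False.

True

(x4) stands alone — x4 = True.
From (x3 \/ ~x4) and x4 = True: x3 = True.
In (~x3 \/ ~x6), ~x3 is now false; ~x6 must hold, so x6 = False.
(x1 \/ x6) with x6 = False leaves only x1, so x1 = True.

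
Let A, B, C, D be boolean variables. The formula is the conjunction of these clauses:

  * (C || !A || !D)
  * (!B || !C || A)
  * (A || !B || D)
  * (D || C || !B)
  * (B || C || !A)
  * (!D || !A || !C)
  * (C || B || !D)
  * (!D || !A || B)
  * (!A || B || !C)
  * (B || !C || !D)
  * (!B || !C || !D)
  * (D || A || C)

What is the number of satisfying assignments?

3

Satisfying assignments:
  A=0 B=0 C=1 D=0
  A=0 B=1 C=0 D=1
  A=1 B=1 C=1 D=0
That's 3 in total.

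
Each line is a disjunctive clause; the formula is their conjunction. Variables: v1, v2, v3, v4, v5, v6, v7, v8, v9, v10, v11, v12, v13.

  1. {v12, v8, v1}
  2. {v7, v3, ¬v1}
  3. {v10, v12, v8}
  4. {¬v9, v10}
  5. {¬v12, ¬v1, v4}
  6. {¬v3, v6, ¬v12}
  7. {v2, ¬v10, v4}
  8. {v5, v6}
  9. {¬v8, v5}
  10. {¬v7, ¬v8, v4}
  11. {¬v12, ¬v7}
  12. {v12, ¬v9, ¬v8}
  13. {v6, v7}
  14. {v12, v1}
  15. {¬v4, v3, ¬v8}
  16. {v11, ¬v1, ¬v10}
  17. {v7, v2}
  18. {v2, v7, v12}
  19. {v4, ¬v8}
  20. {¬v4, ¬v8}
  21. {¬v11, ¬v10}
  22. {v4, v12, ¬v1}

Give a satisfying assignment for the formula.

v1=T, v2=T, v3=T, v4=T, v5=F, v6=T, v7=F, v8=F, v9=F, v10=F, v11=F, v12=T, v13=F

Check each clause:
  1. {v8, v12, v1} — v1 is true.
  2. {v7, ¬v1, v3} — v3 is true.
  3. {v8, v12, v10} — v12 is true.
  4. {¬v9, v10} — ¬v9 is true.
  5. {v4, ¬v12, ¬v1} — v4 is true.
  6. {¬v12, ¬v3, v6} — v6 is true.
  7. {¬v10, v2, v4} — v2 is true.
  8. {v6, v5} — v6 is true.
  9. {v5, ¬v8} — ¬v8 is true.
  10. {v4, ¬v7, ¬v8} — ¬v8 is true.
  11. {¬v12, ¬v7} — ¬v7 is true.
  12. {¬v8, ¬v9, v12} — ¬v8 is true.
  13. {v6, v7} — v6 is true.
  14. {v12, v1} — v1 is true.
  15. {¬v8, ¬v4, v3} — ¬v8 is true.
  16. {¬v10, ¬v1, v11} — ¬v10 is true.
  17. {v2, v7} — v2 is true.
  18. {v7, v12, v2} — v2 is true.
  19. {v4, ¬v8} — ¬v8 is true.
  20. {¬v4, ¬v8} — ¬v8 is true.
  21. {¬v10, ¬v11} — ¬v11 is true.
  22. {¬v1, v4, v12} — v4 is true.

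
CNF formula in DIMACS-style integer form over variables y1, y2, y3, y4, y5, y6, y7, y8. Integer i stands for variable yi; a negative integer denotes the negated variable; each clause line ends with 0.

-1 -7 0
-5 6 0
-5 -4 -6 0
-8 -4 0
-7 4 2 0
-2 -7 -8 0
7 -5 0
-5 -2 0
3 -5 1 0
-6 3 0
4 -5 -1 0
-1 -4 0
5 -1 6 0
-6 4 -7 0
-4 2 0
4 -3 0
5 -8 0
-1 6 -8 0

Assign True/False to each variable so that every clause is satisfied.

y1=False, y2=True, y3=True, y4=True, y5=False, y6=True, y7=False, y8=False

Pure literal: y8 appears only negated; assign y8 = False.
Set y1 = False and propagate.
Set y2 = True and propagate.
  then y5 is forced to False.
Try y3 = True.
  then y4 is forced to True.
y6, y7 are now unconstrained; take y6 = True, y7 = False.
Every clause has at least one true literal under this assignment.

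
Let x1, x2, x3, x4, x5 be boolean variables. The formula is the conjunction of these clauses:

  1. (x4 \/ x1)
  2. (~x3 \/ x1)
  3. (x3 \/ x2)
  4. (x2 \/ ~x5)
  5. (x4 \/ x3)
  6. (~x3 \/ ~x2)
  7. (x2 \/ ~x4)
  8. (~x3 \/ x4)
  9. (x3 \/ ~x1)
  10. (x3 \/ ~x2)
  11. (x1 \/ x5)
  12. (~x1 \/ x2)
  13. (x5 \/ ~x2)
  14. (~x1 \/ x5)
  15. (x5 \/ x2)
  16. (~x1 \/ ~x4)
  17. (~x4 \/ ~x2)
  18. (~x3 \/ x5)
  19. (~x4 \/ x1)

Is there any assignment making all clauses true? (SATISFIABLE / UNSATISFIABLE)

UNSATISFIABLE

x2 = True:
  propagation gives x3=False; an empty clause results — contradiction.
x2 = False:
  propagation gives x3=True, x1=True; an empty clause results — contradiction.
Every branch closes, so no satisfying assignment exists.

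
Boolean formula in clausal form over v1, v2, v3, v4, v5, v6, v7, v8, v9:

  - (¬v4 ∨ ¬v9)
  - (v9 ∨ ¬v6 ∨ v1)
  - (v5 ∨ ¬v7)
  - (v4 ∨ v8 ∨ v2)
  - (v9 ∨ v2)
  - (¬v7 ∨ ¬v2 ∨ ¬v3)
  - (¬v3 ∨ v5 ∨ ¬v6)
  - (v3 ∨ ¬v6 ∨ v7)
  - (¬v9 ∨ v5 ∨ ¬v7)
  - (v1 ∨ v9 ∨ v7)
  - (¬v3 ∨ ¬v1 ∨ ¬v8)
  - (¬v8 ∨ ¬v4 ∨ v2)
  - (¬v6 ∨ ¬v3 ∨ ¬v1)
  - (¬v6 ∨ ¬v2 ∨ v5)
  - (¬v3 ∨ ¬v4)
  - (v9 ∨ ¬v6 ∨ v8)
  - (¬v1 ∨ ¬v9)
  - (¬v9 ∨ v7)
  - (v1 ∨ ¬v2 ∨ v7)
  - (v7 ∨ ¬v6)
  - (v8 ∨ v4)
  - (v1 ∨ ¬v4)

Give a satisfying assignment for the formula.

v1 = False, v2 = False, v3 = False, v4 = False, v5 = True, v6 = True, v7 = True, v8 = True, v9 = True

Check each clause:
  1. (¬v9 ∨ ¬v4) — ¬v4 is true.
  2. (¬v6 ∨ v9 ∨ v1) — v9 is true.
  3. (¬v7 ∨ v5) — v5 is true.
  4. (v8 ∨ v4 ∨ v2) — v8 is true.
  5. (v9 ∨ v2) — v9 is true.
  6. (¬v2 ∨ ¬v3 ∨ ¬v7) — ¬v3 is true.
  7. (¬v6 ∨ v5 ∨ ¬v3) — ¬v3 is true.
  8. (v3 ∨ v7 ∨ ¬v6) — v7 is true.
  9. (¬v7 ∨ v5 ∨ ¬v9) — v5 is true.
  10. (v1 ∨ v7 ∨ v9) — v9 is true.
  11. (¬v8 ∨ ¬v1 ∨ ¬v3) — ¬v3 is true.
  12. (¬v4 ∨ v2 ∨ ¬v8) — ¬v4 is true.
  13. (¬v6 ∨ ¬v3 ∨ ¬v1) — ¬v3 is true.
  14. (¬v6 ∨ ¬v2 ∨ v5) — v5 is true.
  15. (¬v4 ∨ ¬v3) — ¬v4 is true.
  16. (v9 ∨ v8 ∨ ¬v6) — v8 is true.
  17. (¬v9 ∨ ¬v1) — ¬v1 is true.
  18. (v7 ∨ ¬v9) — v7 is true.
  19. (v1 ∨ v7 ∨ ¬v2) — ¬v2 is true.
  20. (v7 ∨ ¬v6) — v7 is true.
  21. (v8 ∨ v4) — v8 is true.
  22. (v1 ∨ ¬v4) — ¬v4 is true.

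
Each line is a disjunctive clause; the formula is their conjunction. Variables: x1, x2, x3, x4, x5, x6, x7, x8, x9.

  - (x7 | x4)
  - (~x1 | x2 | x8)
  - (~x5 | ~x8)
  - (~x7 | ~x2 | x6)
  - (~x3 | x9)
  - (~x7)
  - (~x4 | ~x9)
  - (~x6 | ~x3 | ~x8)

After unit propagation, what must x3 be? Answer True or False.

False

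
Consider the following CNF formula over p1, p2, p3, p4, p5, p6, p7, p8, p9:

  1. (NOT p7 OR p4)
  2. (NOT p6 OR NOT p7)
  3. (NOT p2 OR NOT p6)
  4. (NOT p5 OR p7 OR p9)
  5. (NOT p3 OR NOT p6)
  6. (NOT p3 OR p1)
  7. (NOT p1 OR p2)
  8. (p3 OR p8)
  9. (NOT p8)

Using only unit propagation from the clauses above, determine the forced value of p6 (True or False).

(NOT p8) stands alone — p8 = False.
In (p8 OR p3), p8 is now false; p3 must hold, so p3 = True.
From (NOT p3 OR NOT p6) and p3 = True: p6 = False.

False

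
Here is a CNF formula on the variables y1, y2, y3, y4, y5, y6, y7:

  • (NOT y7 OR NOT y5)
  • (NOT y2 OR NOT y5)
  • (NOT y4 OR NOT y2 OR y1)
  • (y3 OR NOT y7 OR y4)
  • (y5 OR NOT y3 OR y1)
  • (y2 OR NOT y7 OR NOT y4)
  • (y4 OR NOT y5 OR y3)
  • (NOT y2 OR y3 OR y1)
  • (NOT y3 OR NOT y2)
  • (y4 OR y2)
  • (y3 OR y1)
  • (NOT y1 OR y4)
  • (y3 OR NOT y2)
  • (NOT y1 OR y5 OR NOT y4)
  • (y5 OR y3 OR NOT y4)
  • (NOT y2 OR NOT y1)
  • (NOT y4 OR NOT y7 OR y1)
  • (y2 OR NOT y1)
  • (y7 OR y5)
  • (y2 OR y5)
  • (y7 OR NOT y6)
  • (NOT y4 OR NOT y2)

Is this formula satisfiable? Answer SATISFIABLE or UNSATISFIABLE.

SATISFIABLE

Pure literal: y6 appears only negated; assign y6 = False.
Branch on y1: take y1 = False.
  then y3 is forced to True.
  then y5 is forced to True.
  then y7 is forced to False.
  then y2 is forced to False.
  then y4 is forced to True.
So y1 = F, y2 = F, y3 = T, y4 = T, y5 = T, y6 = F, y7 = F is a satisfying assignment.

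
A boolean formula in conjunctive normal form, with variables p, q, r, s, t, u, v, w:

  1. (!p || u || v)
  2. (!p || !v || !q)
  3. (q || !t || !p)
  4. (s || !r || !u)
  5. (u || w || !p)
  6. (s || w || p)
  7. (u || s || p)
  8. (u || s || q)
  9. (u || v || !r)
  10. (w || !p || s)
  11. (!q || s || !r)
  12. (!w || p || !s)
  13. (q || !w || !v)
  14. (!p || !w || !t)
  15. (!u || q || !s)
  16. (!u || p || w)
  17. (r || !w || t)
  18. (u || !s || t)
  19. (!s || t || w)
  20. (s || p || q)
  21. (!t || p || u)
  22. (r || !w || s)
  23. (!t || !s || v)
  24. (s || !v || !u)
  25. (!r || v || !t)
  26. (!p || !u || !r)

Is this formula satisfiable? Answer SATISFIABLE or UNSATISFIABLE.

s = True:
  p = True:
    t = True:
      propagation gives q=True, v=False; contradiction.
    t = False:
      propagation gives u=True, q=True, v=False; contradiction.
  p = False:
    propagation gives w=False, u=False, t=True; an empty clause results — contradiction.
s = False:
  p = True:
    propagation gives w=True, t=False, r=True, u=False; an empty clause results — contradiction.
  p = False:
    propagation gives w=True, u=True, r=False; an empty clause results — contradiction.
Every branch closes, so no satisfying assignment exists.

UNSATISFIABLE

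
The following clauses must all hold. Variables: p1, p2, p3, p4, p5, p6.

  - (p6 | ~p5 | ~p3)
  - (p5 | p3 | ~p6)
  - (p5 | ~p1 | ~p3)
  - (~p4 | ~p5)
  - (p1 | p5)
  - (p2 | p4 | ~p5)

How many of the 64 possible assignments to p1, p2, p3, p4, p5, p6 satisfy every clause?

10

Case analysis on p5 and p3:
  p5=T, p3=T: remaining (p1,p2,p4,p6) ∈ {(F,T,F,T); (T,T,F,T)} — 2.
  p5=T, p3=F: remaining (p1,p2,p4,p6) ∈ {(F,T,F,F); (F,T,F,T); (T,T,F,F); (T,T,F,T)} — 4.
  p5=F, p3=T: a clause becomes empty — 0.
  p5=F, p3=F: remaining (p1,p2,p4,p6) ∈ {(T,F,F,F); (T,F,T,F); (T,T,F,F); (T,T,T,F)} — 4.
Total: 2 + 4 + 0 + 4 = 10.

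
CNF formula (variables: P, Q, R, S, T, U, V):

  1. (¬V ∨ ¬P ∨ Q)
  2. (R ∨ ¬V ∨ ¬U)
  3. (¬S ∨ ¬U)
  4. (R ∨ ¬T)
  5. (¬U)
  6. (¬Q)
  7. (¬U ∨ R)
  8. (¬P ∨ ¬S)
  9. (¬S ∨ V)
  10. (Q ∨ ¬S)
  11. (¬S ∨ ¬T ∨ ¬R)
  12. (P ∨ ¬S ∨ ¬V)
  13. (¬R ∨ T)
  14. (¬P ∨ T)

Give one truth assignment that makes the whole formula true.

P=0, Q=0, R=1, S=0, T=1, U=0, V=0

(¬U) is a unit clause, so U = False.
The clause (¬Q) is unit: Q must be False.
(¬S) is a unit clause, so S = False.
P occurs only negated in the remaining clauses — set P = False.
V occurs only negated in the remaining clauses — set V = False.
Branch on R: take R = True.
  then T is forced to True.
Every clause has at least one true literal under this assignment.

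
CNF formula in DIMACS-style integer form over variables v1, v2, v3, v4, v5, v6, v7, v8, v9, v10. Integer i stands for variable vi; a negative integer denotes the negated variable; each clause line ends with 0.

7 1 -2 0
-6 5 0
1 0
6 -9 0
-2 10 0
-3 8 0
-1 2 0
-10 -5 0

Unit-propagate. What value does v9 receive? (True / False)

False

(v1) stands alone — v1 = True.
(~v1 | v2): since v1 = True, the clause reduces to (v2). v2 = True.
From (~v2 | v10) and v2 = True: v10 = True.
(~v10 | ~v5) with v10 = True leaves only ~v5, so v5 = False.
(~v6 | v5): since v5 = False, the clause reduces to (~v6). v6 = False.
(~v9 | v6) with v6 = False leaves only ~v9, so v9 = False.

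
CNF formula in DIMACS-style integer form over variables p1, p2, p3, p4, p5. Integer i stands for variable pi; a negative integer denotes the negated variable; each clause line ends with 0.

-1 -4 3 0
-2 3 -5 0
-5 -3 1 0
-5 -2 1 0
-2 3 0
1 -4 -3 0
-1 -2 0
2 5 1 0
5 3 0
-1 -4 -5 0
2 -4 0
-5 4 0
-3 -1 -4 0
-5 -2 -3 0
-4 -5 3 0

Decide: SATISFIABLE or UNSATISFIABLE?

SATISFIABLE

Try p1 = True.
  then p2 is forced to False.
  then p4 is forced to False.
  then p5 is forced to False.
  then p3 is forced to True.
Every clause has at least one true literal under this assignment.
So p1=1, p2=0, p3=1, p4=0, p5=0 is a satisfying assignment.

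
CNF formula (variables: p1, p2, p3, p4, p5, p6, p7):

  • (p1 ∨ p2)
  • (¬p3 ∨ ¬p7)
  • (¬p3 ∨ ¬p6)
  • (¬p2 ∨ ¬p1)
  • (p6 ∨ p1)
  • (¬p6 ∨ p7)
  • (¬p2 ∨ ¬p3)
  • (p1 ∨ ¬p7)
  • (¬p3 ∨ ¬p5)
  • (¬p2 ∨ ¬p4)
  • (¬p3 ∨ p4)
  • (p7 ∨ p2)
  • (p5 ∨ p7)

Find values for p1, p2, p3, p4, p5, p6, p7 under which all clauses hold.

p1 = T, p2 = F, p3 = F, p4 = F, p5 = T, p6 = T, p7 = T

p3 occurs only negated in the remaining clauses — set p3 = False.
Try p1 = True.
  then p2 is forced to False.
  then p7 is forced to True.
p4, p5, p6 are now unconstrained; take p4 = False, p5 = True, p6 = True.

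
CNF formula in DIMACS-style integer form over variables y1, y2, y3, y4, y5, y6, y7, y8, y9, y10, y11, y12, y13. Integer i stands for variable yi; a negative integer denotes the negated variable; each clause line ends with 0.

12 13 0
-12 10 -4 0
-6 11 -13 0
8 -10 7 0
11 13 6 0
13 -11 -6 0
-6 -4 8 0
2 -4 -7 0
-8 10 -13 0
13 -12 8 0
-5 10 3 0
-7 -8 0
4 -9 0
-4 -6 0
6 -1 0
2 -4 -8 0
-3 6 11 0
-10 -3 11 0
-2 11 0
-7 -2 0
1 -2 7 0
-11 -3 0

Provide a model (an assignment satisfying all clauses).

y1 = False, y2 = False, y3 = False, y4 = True, y5 = False, y6 = False, y7 = False, y8 = False, y9 = False, y10 = False, y11 = True, y12 = False, y13 = True

Pure literal: y5 appears only negated; assign y5 = False.
Pure literal: y9 appears only negated; assign y9 = False.
Branch on y1: take y1 = False.
Set y2 = False and propagate.
For the remaining variables, y3 = False, y4 = True, y6 = False, y7 = False, y8 = False, y10 = False, y11 = True, y12 = False, y13 = True works.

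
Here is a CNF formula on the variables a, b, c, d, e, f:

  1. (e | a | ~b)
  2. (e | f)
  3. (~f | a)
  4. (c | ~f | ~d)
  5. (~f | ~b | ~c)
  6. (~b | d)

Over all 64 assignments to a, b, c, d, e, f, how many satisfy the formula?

18

Split on f, then b.
  f=1, b=1: a clause becomes empty — 0.
  f=1, b=0: e free; 3 ways for (a,c,d) × 2^1 = 6.
  f=0, b=1: remaining (a,c,d,e) ∈ {(0,0,1,1); (0,1,1,1); (1,0,1,1); (1,1,1,1)} — 4.
  f=0, b=0: forces e=1; a, c, d free → 2^3 = 8.
Total: 0 + 6 + 4 + 8 = 18.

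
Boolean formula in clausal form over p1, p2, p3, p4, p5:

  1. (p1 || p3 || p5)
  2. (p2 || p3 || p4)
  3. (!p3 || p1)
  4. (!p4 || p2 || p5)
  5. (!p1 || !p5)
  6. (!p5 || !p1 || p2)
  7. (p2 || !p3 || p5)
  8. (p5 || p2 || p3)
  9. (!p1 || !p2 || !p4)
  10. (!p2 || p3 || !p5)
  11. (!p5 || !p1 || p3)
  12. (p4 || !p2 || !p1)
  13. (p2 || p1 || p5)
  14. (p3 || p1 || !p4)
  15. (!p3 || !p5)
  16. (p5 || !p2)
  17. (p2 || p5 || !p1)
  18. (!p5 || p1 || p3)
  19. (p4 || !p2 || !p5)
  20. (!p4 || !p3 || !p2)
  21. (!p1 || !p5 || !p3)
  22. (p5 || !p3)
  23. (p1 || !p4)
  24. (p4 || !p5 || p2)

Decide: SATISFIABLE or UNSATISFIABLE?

UNSATISFIABLE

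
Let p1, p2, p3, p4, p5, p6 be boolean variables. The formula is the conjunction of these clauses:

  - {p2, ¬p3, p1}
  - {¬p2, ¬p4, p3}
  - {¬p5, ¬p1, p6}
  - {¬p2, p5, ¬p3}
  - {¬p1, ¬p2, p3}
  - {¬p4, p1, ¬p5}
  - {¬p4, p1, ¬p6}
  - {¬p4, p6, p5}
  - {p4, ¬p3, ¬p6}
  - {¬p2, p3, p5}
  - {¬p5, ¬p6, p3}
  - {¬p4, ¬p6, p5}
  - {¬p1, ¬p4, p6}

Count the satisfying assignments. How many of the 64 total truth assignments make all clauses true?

10

Split on p3, then p4.
  p3=1, p4=1: remaining (p1,p2,p5,p6) ∈ {(1,0,1,1); (1,1,1,1)} — 2.
  p3=1, p4=0: remaining (p1,p2,p5,p6) ∈ {(0,1,1,0); (1,0,0,0)} — 2.
  p3=0, p4=1: no assignment works — 0.
  p3=0, p4=0: 6 of the 16 assignments to (p1,p2,p5,p6) work.
Total: 2 + 2 + 0 + 6 = 10.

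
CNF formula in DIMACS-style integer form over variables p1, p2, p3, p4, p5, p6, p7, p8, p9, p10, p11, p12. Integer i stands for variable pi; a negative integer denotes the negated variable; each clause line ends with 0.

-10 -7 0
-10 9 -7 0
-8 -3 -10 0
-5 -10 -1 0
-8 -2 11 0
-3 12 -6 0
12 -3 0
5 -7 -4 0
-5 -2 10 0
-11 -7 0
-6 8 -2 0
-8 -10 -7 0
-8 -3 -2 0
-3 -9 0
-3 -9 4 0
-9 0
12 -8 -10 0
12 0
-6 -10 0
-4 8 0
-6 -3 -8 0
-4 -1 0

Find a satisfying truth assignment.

p1=0, p2=0, p3=0, p4=0, p5=0, p6=1, p7=0, p8=0, p9=0, p10=0, p11=0, p12=1

The clause (¬p9) is unit: p9 must be False.
Unit propagation: (p12) forces p12 = True.
Pure literal: p1 appears only negated; assign p1 = False.
Pure literal: p2 appears only negated; assign p2 = False.
Try p3 = False.
Set p4 = False and propagate.
Set p6 = True and propagate.
  then p10 is forced to False.
The remaining clauses are satisfied by p5 = False, p7 = False, p8 = False, p11 = False.
Every clause has at least one true literal under this assignment.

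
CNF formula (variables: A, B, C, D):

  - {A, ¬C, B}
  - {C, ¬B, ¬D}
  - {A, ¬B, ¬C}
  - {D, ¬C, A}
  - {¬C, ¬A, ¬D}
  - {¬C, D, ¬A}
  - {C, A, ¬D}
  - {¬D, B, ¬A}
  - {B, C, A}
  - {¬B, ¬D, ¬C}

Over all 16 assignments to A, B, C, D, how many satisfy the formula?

3

The models are:
  A=0 B=1 C=0 D=0
  A=1 B=0 C=0 D=0
  A=1 B=1 C=0 D=0
That's 3 in total.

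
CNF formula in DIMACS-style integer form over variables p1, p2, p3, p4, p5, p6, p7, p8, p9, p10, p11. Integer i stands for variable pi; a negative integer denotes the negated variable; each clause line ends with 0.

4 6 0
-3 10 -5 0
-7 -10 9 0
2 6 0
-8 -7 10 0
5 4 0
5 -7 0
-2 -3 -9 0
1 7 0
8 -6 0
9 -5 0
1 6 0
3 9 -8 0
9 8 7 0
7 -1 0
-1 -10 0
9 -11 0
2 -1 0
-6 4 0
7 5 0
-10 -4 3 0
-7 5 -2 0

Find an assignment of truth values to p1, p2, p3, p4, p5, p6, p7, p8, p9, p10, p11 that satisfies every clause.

Set p1 = True and propagate.
  then p7 is forced to True.
  then p5 is forced to True.
  then p9 is forced to True.
  then p10 is forced to False.
  then p3 is forced to False.
  then p8 is forced to False.
  then p6 is forced to False.
  then p4 is forced to True.
  then p2 is forced to True.
p11 is now unconstrained; take p11 = True.

p1=T, p2=T, p3=F, p4=T, p5=T, p6=F, p7=T, p8=F, p9=T, p10=F, p11=T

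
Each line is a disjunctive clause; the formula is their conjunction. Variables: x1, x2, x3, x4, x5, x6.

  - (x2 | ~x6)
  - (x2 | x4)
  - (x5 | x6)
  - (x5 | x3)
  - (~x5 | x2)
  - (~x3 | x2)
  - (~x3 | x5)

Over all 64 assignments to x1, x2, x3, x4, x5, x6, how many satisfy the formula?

16

Case analysis on x2 and x5:
  x2=1, x5=1: x1, x3, x4, x6 free → 2^4 = 16.
  x2=1, x5=0: a clause becomes empty — 0.
  x2=0, x5=1: a clause becomes empty — 0.
  x2=0, x5=0: a clause becomes empty — 0.
Total: 16 + 0 + 0 + 0 = 16.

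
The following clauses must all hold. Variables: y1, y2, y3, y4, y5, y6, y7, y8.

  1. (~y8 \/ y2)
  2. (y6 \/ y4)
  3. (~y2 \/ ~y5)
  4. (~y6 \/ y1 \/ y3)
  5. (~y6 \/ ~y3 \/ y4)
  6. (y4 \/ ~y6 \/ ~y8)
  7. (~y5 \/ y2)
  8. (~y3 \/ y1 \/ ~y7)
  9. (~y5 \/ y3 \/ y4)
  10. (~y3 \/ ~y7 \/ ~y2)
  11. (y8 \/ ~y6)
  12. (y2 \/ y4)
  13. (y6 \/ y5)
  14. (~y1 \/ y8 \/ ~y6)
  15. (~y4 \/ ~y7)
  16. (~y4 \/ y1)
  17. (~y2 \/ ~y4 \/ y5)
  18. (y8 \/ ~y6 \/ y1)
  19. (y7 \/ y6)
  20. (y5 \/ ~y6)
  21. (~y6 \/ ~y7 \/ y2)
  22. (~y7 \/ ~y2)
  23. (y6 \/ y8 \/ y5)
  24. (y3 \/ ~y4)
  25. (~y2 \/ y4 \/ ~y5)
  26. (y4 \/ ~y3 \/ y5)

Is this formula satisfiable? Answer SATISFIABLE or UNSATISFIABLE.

UNSATISFIABLE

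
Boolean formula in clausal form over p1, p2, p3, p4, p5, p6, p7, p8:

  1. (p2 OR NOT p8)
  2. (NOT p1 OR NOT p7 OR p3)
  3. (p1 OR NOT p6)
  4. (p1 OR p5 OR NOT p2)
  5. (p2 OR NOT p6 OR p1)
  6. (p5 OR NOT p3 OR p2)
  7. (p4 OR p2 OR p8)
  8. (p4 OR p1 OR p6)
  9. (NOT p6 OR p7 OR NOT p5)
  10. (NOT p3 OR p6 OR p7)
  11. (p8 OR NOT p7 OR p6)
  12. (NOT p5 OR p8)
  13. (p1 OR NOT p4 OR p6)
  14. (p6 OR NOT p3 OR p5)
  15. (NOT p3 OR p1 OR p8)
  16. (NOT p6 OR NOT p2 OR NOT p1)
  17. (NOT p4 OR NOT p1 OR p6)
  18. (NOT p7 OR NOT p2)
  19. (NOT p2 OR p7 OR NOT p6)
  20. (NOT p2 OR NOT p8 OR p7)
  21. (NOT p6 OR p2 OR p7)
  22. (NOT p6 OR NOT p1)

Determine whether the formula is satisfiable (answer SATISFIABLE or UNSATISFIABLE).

SATISFIABLE

Set p1 = True and propagate.
  then p6 is forced to False.
  then p4 is forced to False.
Set p2 = True and propagate.
  then p7 is forced to False.
  then p3 is forced to False.
  then p8 is forced to False.
  then p5 is forced to False.
Every clause has at least one true literal under this assignment.
So p1=True, p2=True, p3=False, p4=False, p5=False, p6=False, p7=False, p8=False is a satisfying assignment.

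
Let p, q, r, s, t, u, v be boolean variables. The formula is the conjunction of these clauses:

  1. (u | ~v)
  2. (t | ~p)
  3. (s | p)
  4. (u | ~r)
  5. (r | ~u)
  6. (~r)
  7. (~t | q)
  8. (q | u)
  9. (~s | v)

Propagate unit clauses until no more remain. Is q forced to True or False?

(~r) stands alone — r = False.
In (~u | r), r is now false; ~u must hold, so u = False.
From (~v | u) and u = False: v = False.
(u | q): since u = False, the clause reduces to (q). q = True.

True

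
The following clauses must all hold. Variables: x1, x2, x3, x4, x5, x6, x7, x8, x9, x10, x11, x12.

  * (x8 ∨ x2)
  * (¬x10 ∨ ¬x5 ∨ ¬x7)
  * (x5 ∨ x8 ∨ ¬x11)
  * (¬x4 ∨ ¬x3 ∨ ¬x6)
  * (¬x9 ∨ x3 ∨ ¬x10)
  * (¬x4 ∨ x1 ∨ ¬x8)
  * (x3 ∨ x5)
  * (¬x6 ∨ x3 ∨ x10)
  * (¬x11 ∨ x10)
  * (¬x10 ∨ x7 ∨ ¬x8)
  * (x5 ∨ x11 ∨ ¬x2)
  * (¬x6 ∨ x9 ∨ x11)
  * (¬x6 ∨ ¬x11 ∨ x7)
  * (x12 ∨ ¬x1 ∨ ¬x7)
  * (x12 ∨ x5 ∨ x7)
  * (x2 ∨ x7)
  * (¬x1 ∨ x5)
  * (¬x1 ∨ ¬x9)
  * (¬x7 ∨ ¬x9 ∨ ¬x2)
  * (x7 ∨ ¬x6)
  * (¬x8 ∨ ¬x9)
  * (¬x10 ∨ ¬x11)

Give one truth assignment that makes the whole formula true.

x1=True, x2=True, x3=False, x4=True, x5=True, x6=False, x7=False, x8=True, x9=False, x10=False, x11=False, x12=True

Check each clause:
  1. (x8 ∨ x2) — x8 is true.
  2. (¬x10 ∨ ¬x5 ∨ ¬x7) — ¬x7 is true.
  3. (x5 ∨ x8 ∨ ¬x11) — x8 is true.
  4. (¬x3 ∨ ¬x4 ∨ ¬x6) — ¬x6 is true.
  5. (¬x10 ∨ ¬x9 ∨ x3) — ¬x10 is true.
  6. (x1 ∨ ¬x8 ∨ ¬x4) — x1 is true.
  7. (x5 ∨ x3) — x5 is true.
  8. (¬x6 ∨ x10 ∨ x3) — ¬x6 is true.
  9. (¬x11 ∨ x10) — ¬x11 is true.
  10. (x7 ∨ ¬x8 ∨ ¬x10) — ¬x10 is true.
  11. (x5 ∨ ¬x2 ∨ x11) — x5 is true.
  12. (x9 ∨ x11 ∨ ¬x6) — ¬x6 is true.
  13. (x7 ∨ ¬x11 ∨ ¬x6) — ¬x6 is true.
  14. (x12 ∨ ¬x7 ∨ ¬x1) — ¬x7 is true.
  15. (x12 ∨ x5 ∨ x7) — x12 is true.
  16. (x2 ∨ x7) — x2 is true.
  17. (x5 ∨ ¬x1) — x5 is true.
  18. (¬x1 ∨ ¬x9) — ¬x9 is true.
  19. (¬x2 ∨ ¬x9 ∨ ¬x7) — ¬x7 is true.
  20. (x7 ∨ ¬x6) — ¬x6 is true.
  21. (¬x8 ∨ ¬x9) — ¬x9 is true.
  22. (¬x10 ∨ ¬x11) — ¬x11 is true.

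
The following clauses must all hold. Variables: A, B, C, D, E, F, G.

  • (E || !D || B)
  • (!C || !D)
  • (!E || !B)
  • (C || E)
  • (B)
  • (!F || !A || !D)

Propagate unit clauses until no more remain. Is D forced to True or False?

False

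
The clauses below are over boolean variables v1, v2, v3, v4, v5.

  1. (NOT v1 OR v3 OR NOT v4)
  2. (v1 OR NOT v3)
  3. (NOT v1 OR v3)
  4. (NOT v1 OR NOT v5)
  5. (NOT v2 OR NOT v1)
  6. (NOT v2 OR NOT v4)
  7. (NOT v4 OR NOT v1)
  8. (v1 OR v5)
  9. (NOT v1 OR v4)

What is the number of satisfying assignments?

3

Satisfying assignments:
  v1=0 v2=0 v3=0 v4=0 v5=1
  v1=0 v2=0 v3=0 v4=1 v5=1
  v1=0 v2=1 v3=0 v4=0 v5=1
Count: 3.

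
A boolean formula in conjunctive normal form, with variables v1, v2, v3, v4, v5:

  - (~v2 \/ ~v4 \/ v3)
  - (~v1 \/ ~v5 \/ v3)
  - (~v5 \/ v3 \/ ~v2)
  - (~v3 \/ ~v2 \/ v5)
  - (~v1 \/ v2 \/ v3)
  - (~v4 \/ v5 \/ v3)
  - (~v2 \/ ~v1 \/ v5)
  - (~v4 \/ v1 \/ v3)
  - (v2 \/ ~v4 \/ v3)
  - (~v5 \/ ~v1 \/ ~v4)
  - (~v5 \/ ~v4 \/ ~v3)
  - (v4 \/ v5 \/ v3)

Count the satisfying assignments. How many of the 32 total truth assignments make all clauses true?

Split on v3, then v5.
  v3=1, v5=1: remaining (v1,v2,v4) ∈ {(0,0,0); (0,1,0); (1,0,0); (1,1,0)} — 4.
  v3=1, v5=0: remaining (v1,v2,v4) ∈ {(0,0,0); (0,0,1); (1,0,0); (1,0,1)} — 4.
  v3=0, v5=1: remaining (v1,v2,v4) ∈ {(0,0,0)} — 1.
  v3=0, v5=0: a clause becomes empty — 0.
Total: 4 + 4 + 1 + 0 = 9.

9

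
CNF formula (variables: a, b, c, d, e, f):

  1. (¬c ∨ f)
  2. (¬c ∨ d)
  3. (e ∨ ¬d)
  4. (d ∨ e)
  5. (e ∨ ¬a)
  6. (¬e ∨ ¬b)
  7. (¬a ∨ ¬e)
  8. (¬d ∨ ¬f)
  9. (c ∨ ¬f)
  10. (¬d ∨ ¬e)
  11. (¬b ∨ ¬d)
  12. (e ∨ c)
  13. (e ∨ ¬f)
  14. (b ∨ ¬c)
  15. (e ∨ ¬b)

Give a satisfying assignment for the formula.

a occurs only negated in the remaining clauses — set a = False.
Set b = False and propagate.
  then c is forced to False.
  then f is forced to False.
  then e is forced to True.
  then d is forced to False.
Every clause has at least one true literal under this assignment.
Check each clause:
  1. (¬c ∨ f) — ¬c is true.
  2. (d ∨ ¬c) — ¬c is true.
  3. (e ∨ ¬d) — ¬d is true.
  4. (d ∨ e) — e is true.
  5. (¬a ∨ e) — e is true.
  6. (¬e ∨ ¬b) — ¬b is true.
  7. (¬a ∨ ¬e) — ¬a is true.
  8. (¬f ∨ ¬d) — ¬f is true.
  9. (c ∨ ¬f) — ¬f is true.
  10. (¬d ∨ ¬e) — ¬d is true.
  11. (¬d ∨ ¬b) — ¬d is true.
  12. (c ∨ e) — e is true.
  13. (e ∨ ¬f) — ¬f is true.
  14. (¬c ∨ b) — ¬c is true.
  15. (e ∨ ¬b) — e is true.

a=F, b=F, c=F, d=F, e=T, f=F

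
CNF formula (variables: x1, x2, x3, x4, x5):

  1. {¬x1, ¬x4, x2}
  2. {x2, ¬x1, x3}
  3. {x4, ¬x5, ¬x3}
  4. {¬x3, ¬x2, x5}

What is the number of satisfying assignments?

Split on x2, then x3.
  x2=T, x3=T: remaining (x1,x4,x5) ∈ {(F,T,T); (T,T,T)} — 2.
  x2=T, x3=F: x1, x4, x5 free → 2^3 = 8.
  x2=F, x3=T: remaining (x1,x4,x5) ∈ {(F,F,F); (F,T,F); (F,T,T); (T,F,F)} — 4.
  x2=F, x3=F: remaining (x1,x4,x5) ∈ {(F,F,F); (F,F,T); (F,T,F); (F,T,T)} — 4.
Total: 2 + 8 + 4 + 4 = 18.

18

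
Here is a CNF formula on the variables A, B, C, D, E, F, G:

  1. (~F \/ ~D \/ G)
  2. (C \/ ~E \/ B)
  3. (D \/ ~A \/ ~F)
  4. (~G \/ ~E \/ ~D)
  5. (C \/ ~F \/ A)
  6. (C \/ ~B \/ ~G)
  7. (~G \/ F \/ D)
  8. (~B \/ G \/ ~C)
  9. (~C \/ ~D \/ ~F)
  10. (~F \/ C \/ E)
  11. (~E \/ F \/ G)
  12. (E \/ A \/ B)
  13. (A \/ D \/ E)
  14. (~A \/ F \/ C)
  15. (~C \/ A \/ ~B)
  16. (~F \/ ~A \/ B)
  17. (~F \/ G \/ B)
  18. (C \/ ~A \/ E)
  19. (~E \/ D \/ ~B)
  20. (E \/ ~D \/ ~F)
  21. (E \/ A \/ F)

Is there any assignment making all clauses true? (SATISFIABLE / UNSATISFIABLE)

Try A = True.
The remaining clauses are satisfied by B = False, C = True, D = False, E = False, F = False, G = False.
Every clause has at least one true literal under this assignment.
So A = True, B = False, C = True, D = False, E = False, F = False, G = False is a satisfying assignment.

SATISFIABLE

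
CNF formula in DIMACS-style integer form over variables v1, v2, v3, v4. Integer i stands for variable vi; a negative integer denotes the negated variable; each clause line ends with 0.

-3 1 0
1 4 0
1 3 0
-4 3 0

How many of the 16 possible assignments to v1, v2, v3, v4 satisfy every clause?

6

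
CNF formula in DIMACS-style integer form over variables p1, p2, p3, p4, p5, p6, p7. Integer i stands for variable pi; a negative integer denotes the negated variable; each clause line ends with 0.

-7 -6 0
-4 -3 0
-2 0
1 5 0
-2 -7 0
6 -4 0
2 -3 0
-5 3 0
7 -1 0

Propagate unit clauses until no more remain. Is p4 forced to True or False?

False

(~p2) is a unit clause: p2 = False.
In (p2 | ~p3), p2 is now false; ~p3 must hold, so p3 = False.
(p3 | ~p5) with p3 = False leaves only ~p5, so p5 = False.
(p5 | p1) with p5 = False leaves only p1, so p1 = True.
In (p7 | ~p1), ~p1 is now false; p7 must hold, so p7 = True.
From (~p6 | ~p7) and p7 = True: p6 = False.
In (p6 | ~p4), p6 is now false; ~p4 must hold, so p4 = False.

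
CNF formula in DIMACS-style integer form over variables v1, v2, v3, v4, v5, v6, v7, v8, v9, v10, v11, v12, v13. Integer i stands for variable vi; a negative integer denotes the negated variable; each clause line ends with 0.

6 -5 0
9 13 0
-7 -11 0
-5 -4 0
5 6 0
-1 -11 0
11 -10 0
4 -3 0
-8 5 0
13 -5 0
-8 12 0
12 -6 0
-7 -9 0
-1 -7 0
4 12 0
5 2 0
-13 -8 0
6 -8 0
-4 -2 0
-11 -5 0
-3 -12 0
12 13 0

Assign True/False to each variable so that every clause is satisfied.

Pure literal: v1 appears only negated; assign v1 = False.
v3 occurs only negated in the remaining clauses — set v3 = False.
Branch on v2: take v2 = True.
  then v4 is forced to False.
  then v12 is forced to True.
Set v5 = False and propagate.
  then v6 is forced to True.
  then v8 is forced to False.
The remaining clauses are satisfied by v7 = False, v9 = True, v10 = True, v11 = True, v13 = True.
Every clause has at least one true literal under this assignment.

v1=F, v2=T, v3=F, v4=F, v5=F, v6=T, v7=F, v8=F, v9=T, v10=T, v11=T, v12=T, v13=T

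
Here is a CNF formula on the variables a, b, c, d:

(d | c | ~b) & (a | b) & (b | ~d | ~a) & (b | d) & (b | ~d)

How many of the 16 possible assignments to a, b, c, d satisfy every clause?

6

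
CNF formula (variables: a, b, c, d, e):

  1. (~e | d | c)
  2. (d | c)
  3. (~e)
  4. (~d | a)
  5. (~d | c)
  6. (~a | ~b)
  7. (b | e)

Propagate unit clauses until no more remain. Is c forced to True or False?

Unit clause (~e) sets e = False.
In (e | b), e is now false; b must hold, so b = True.
In (~b | ~a), ~b is now false; ~a must hold, so a = False.
(~d | a): since a = False, the clause reduces to (~d). d = False.
(c | d) with d = False leaves only c, so c = True.

True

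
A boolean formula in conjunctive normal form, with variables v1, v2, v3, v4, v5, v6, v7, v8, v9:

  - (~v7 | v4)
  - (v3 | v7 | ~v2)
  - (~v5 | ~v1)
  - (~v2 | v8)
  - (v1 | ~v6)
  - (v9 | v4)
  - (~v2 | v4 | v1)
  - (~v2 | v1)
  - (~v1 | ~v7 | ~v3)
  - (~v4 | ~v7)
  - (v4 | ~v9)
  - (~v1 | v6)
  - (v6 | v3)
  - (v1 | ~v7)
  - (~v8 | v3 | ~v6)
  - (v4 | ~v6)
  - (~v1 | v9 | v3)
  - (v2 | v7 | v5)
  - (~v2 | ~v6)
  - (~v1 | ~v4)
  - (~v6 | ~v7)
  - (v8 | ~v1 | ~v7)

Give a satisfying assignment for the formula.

Set v1 = False and propagate.
  then v6 is forced to False.
  then v2 is forced to False.
  then v3 is forced to True.
  then v7 is forced to False.
  then v5 is forced to True.
For the remaining variables, v4 = True, v8 = True, v9 = True works.
Every clause has at least one true literal under this assignment.

v1=False, v2=False, v3=True, v4=True, v5=True, v6=False, v7=False, v8=True, v9=True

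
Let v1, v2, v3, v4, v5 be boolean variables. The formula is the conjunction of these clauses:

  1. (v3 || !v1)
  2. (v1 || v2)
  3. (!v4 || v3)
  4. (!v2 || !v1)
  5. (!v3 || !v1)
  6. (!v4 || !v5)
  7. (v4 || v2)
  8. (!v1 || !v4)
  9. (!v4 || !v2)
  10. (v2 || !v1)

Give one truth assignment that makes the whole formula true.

v1 = F  v2 = T  v3 = F  v4 = F  v5 = F

Check each clause:
  1. (v3 || !v1) — !v1 is true.
  2. (v2 || v1) — v2 is true.
  3. (v3 || !v4) — !v4 is true.
  4. (!v2 || !v1) — !v1 is true.
  5. (!v3 || !v1) — !v3 is true.
  6. (!v5 || !v4) — !v5 is true.
  7. (v2 || v4) — v2 is true.
  8. (!v4 || !v1) — !v4 is true.
  9. (!v4 || !v2) — !v4 is true.
  10. (v2 || !v1) — v2 is true.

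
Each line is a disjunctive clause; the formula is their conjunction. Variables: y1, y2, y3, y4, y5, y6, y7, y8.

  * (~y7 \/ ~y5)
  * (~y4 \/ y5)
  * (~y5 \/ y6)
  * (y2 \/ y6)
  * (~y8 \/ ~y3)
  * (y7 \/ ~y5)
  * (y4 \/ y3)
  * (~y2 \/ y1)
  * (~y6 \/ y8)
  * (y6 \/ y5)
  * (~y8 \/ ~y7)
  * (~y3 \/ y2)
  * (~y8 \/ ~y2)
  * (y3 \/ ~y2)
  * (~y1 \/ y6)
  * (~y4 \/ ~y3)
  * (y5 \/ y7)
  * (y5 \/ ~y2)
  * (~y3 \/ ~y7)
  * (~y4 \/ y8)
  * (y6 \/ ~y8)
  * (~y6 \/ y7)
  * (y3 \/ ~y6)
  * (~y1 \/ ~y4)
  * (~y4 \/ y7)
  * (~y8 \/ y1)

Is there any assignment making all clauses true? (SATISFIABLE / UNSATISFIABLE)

y6 = True:
  propagation gives y8=True, y3=False; an empty clause results — contradiction.
y6 = False:
  propagation gives y5=False; an empty clause results — contradiction.
Every branch closes, so no satisfying assignment exists.

UNSATISFIABLE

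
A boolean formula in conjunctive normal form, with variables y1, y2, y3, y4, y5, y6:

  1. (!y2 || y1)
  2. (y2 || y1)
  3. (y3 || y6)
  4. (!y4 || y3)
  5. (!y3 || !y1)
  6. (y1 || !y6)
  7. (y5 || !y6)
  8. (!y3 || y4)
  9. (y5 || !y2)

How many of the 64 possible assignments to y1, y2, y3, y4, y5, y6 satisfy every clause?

Satisfying assignments:
  y1=T y2=F y3=F y4=F y5=T y6=T
  y1=T y2=T y3=F y4=F y5=T y6=T
Count: 2.

2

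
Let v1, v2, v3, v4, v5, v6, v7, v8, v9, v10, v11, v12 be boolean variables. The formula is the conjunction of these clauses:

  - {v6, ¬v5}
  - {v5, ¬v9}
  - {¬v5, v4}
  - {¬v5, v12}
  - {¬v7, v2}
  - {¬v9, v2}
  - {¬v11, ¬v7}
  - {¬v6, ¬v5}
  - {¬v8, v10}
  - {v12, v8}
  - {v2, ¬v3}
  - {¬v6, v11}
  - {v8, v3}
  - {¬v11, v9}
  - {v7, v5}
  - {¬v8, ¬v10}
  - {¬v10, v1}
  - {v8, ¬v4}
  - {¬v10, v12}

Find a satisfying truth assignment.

v2 occurs only positively in the remaining clauses — set v2 = True.
Pure literal: v12 appears only positively; assign v12 = True.
Try v1 = False.
  then v10 is forced to False.
  then v8 is forced to False.
  then v3 is forced to True.
  then v4 is forced to False.
  then v5 is forced to False.
  then v9 is forced to False.
  then v11 is forced to False.
  then v6 is forced to False.
  then v7 is forced to True.

v1=False  v2=True  v3=True  v4=False  v5=False  v6=False  v7=True  v8=False  v9=False  v10=False  v11=False  v12=True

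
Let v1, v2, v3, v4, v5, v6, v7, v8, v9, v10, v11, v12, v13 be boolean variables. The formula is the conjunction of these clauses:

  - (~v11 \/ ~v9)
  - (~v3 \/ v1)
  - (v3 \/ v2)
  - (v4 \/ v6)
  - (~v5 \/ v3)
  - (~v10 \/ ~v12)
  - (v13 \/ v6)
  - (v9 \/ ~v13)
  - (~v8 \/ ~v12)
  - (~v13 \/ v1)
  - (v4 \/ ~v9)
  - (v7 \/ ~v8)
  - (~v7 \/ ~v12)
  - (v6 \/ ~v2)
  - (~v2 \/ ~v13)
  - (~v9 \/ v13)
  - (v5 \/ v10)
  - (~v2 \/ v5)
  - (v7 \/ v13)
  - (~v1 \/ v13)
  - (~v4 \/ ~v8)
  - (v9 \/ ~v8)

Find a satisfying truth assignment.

v1=T, v2=F, v3=T, v4=T, v5=T, v6=T, v7=F, v8=F, v9=T, v10=F, v11=F, v12=F, v13=T

Check each clause:
  1. (~v11 \/ ~v9) — ~v11 is true.
  2. (v1 \/ ~v3) — v1 is true.
  3. (v2 \/ v3) — v3 is true.
  4. (v4 \/ v6) — v4 is true.
  5. (v3 \/ ~v5) — v3 is true.
  6. (~v10 \/ ~v12) — ~v12 is true.
  7. (v13 \/ v6) — v13 is true.
  8. (v9 \/ ~v13) — v9 is true.
  9. (~v8 \/ ~v12) — ~v8 is true.
  10. (v1 \/ ~v13) — v1 is true.
  11. (v4 \/ ~v9) — v4 is true.
  12. (v7 \/ ~v8) — ~v8 is true.
  13. (~v7 \/ ~v12) — ~v7 is true.
  14. (~v2 \/ v6) — v6 is true.
  15. (~v13 \/ ~v2) — ~v2 is true.
  16. (~v9 \/ v13) — v13 is true.
  17. (v5 \/ v10) — v5 is true.
  18. (v5 \/ ~v2) — v5 is true.
  19. (v7 \/ v13) — v13 is true.
  20. (~v1 \/ v13) — v13 is true.
  21. (~v8 \/ ~v4) — ~v8 is true.
  22. (~v8 \/ v9) — ~v8 is true.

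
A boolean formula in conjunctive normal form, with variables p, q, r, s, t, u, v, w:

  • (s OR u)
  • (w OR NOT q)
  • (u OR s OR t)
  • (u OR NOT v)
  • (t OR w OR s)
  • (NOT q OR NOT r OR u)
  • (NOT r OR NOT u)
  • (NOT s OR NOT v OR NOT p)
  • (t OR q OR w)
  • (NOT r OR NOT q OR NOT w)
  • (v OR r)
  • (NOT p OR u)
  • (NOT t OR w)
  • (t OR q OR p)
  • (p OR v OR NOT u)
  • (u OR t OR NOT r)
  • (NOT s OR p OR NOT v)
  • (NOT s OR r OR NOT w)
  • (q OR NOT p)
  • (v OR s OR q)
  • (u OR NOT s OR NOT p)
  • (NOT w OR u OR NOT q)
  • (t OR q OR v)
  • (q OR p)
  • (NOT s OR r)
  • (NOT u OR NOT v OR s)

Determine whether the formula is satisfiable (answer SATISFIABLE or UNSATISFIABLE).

UNSATISFIABLE

u = True:
  propagation gives r=False, v=True, s=False; an empty clause results — contradiction.
u = False:
  propagation gives s=True, v=False, r=True, q=False; an empty clause results — contradiction.
Every branch closes, so no satisfying assignment exists.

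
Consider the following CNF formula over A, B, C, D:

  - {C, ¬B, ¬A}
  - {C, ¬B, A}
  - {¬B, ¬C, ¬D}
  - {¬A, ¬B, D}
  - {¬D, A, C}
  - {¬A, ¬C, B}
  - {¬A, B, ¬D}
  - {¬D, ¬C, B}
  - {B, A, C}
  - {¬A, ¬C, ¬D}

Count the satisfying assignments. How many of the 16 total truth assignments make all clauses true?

3

Satisfying assignments:
  A=0 B=0 C=1 D=0
  A=0 B=1 C=1 D=0
  A=1 B=0 C=0 D=0
That's 3 in total.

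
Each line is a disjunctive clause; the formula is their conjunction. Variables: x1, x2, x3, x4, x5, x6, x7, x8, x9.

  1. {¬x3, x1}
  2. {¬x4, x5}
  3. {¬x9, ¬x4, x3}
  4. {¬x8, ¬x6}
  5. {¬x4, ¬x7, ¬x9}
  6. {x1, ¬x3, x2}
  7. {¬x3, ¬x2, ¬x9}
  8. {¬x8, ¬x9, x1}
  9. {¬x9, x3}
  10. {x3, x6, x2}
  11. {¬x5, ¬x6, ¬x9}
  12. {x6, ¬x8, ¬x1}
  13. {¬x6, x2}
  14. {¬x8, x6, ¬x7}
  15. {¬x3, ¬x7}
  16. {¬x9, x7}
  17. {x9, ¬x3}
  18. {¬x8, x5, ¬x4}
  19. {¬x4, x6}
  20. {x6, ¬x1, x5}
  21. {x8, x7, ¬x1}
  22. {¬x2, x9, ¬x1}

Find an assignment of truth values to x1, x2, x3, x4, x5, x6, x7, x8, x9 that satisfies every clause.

x1=0, x2=1, x3=0, x4=0, x5=1, x6=0, x7=1, x8=0, x9=0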